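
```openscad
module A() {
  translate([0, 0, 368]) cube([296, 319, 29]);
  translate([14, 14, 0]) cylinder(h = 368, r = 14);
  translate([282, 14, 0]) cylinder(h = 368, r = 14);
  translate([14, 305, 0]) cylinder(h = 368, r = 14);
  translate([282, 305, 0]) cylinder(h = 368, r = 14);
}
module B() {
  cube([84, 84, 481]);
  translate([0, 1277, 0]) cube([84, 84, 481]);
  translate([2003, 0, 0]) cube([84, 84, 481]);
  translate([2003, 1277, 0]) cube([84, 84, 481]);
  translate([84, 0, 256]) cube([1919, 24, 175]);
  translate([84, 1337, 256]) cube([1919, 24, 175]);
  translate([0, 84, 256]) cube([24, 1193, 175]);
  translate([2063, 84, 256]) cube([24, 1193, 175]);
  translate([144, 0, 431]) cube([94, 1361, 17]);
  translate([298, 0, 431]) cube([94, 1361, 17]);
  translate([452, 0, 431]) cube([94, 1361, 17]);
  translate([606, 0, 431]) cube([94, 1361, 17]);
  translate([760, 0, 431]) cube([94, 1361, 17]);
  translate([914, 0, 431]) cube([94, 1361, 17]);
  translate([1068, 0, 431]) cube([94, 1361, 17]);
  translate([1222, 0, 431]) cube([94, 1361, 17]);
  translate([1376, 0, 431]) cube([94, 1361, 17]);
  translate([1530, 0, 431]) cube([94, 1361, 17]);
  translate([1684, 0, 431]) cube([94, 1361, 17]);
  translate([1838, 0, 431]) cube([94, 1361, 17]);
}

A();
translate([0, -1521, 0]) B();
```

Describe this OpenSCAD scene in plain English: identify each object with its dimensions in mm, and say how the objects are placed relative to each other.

A is a four-legged stool. The seat is a 296×319×29 mm slab whose top surface is at z = 397 mm; four round legs, each 28 mm in diameter, run from the floor (z = 0) to the underside of the seat, each leg's axis is inset half a diameter from the nearest pair of seat edges (so the leg's bounding box is flush with the corner).

B is a bed frame 2087 mm long (x) by 1361 mm wide (y). Four 84×84 mm corner posts, 481 mm tall, at the corners of the footprint. Four rails of 24 mm thickness and 175 mm height run between adjacent posts with their undersides at z = 256 mm, their outer faces flush with the outside of the frame (the two x-running rails run between the posts' inner faces; the two y-running rails run between the posts' inner faces). 12 slats, each 94 mm wide (x) and 17 mm thick, lie across the top of the two x-running rails, running the full 1361 mm width of the frame in y; the slats are evenly spaced along x between the inner faces of the end posts with equal gaps (rounded down to the nearest mm) at the −x end and between each pair — any rounding remainder accumulates at the +x end.

The bed frame is on the floor beside the stool on its −y side.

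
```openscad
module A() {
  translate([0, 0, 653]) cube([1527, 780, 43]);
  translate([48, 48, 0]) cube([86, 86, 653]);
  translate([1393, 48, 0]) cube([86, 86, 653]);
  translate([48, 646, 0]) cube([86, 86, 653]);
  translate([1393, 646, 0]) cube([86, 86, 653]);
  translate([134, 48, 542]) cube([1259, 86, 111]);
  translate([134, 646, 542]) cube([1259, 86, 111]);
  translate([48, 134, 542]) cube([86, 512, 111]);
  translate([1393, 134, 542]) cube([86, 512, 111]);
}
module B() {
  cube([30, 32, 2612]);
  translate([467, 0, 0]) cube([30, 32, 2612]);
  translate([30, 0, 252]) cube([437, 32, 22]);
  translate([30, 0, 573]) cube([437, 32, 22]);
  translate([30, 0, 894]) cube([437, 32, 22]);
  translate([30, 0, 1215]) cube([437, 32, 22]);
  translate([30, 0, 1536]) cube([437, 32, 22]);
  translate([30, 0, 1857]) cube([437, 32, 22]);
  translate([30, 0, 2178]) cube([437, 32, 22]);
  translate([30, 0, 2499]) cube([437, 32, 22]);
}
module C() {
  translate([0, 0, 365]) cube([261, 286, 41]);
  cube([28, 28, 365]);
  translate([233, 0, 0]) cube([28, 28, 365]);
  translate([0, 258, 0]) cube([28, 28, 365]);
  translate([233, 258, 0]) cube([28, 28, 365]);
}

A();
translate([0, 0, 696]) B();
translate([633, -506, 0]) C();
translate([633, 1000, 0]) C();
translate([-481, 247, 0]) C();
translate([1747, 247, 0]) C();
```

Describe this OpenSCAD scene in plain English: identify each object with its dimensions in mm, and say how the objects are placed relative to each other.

A is a rectangular dining table. The top is 1527×780×43 mm with its upper surface at z = 696 mm. It stands on four 86×86 mm square legs, each inset 48 mm from the nearest pair of top edges, running from the floor to the underside of the top. Four apron rails, 86 mm thick and 111 mm tall, run between adjacent legs with their top edges flush with the underside of the top and their outer faces flush with the legs' outer faces.

B is a straight ladder. Two 30×32 mm vertical rails, 2612 mm tall, stand 497 mm apart (outside-to-outside) with their front faces coplanar on the −y side. 8 rungs, each 32 mm deep and 22 mm tall, span between the inner faces of the rails, front faces flush with the rails. The lowest rung's underside is at z = 252 mm and rungs are spaced 321 mm apart (underside to underside).

C is a simple wooden stool: a rectangular seat 261 mm (x) by 286 mm (y), 41 mm thick, top face at z = 406 mm, on four square legs, each 28×28 mm in cross-section. The legs rest on z = 0, each flush with a corner of the seat.

The ladder is on top of the table. Four stools sit around the table at the −y, +y, −x, +x sides.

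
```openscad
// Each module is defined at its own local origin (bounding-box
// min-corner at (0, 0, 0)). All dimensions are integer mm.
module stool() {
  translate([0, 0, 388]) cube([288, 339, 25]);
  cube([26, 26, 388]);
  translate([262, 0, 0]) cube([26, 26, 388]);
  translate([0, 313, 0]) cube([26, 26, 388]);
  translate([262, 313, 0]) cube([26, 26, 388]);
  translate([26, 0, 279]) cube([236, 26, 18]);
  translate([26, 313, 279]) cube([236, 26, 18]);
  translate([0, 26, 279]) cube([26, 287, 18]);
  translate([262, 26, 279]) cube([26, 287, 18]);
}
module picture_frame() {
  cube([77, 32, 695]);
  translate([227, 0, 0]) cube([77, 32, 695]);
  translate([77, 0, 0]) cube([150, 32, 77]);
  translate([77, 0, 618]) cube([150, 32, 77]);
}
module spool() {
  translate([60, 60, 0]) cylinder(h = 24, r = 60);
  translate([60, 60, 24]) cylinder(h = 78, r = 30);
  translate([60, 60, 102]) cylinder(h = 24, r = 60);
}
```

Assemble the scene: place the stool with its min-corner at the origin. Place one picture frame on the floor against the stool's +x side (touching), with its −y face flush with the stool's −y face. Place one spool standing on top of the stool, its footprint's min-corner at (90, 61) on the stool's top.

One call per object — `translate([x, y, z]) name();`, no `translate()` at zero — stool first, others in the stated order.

stool();
translate([288, 0, 0]) picture_frame();
translate([90, 61, 413]) spool();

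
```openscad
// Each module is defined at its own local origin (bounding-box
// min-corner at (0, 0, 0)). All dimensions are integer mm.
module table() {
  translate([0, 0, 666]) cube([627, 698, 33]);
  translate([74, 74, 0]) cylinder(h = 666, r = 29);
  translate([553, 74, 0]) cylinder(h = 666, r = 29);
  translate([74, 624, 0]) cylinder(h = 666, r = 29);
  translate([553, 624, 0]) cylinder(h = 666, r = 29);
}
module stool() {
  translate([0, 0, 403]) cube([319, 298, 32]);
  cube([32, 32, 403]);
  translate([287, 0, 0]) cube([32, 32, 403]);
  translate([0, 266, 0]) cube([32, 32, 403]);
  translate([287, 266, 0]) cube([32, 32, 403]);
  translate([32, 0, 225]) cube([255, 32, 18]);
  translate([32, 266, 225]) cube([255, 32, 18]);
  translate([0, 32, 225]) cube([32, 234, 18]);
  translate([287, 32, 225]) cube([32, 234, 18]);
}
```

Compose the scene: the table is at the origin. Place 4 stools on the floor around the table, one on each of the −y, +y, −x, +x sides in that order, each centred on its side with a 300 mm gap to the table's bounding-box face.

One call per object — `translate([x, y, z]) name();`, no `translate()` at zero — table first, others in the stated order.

table();
translate([154, -598, 0]) stool();
translate([154, 998, 0]) stool();
translate([-619, 200, 0]) stool();
translate([927, 200, 0]) stool();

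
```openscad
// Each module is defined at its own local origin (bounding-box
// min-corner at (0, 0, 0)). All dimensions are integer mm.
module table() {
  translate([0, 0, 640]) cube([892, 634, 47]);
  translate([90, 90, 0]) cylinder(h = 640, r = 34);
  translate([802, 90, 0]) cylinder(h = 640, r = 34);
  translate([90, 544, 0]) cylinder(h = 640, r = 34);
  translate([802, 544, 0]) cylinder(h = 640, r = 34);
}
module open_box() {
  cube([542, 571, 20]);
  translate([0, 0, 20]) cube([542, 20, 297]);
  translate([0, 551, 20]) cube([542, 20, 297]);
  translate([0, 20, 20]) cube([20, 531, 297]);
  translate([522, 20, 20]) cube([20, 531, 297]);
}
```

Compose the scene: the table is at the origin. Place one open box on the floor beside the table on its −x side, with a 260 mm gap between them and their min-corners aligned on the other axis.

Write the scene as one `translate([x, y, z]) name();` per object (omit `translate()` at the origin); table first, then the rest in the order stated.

table();
translate([-802, 0, 0]) open_box();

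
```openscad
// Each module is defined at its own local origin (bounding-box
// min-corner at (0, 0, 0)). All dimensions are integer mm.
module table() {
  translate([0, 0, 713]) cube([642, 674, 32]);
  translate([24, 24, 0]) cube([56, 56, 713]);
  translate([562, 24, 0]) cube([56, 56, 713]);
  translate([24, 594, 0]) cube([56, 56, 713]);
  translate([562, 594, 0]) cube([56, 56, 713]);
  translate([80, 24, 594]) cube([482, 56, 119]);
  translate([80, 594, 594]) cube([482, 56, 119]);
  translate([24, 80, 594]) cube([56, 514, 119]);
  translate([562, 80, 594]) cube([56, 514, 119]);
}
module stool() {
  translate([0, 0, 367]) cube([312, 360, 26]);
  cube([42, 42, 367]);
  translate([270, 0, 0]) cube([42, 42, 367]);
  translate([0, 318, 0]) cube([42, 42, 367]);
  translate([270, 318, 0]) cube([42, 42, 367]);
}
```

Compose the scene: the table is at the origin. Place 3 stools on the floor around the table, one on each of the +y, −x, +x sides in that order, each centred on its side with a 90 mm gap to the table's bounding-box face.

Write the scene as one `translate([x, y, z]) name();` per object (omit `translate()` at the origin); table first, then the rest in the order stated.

table();
translate([165, 764, 0]) stool();
translate([-402, 157, 0]) stool();
translate([732, 157, 0]) stool();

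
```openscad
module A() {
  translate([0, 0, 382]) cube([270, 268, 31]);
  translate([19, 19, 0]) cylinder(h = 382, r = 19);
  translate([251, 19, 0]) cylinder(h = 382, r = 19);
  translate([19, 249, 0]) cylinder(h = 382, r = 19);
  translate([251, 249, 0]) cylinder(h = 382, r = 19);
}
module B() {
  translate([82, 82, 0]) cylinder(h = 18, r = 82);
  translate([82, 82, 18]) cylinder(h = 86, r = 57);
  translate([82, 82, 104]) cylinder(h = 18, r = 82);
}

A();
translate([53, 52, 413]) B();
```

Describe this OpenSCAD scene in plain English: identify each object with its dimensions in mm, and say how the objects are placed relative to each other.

A is a four-legged stool. The seat is 270×268 mm, 31 mm thick, top at z = 413 mm. It stands on four round legs, each 38 mm in diameter, from z = 0 to the seat underside, each leg's axis is inset half a diameter from the nearest pair of seat edges (so the leg's bounding box is flush with the corner).

B is a spool: two coaxial disc flanges of radius 82 mm and thickness 18 mm, joined by a core cylinder of radius 57 mm and height 86 mm. The lower flange rests on z = 0 and the three cylinders share a vertical axis.

The spool is on top of the stool, centred.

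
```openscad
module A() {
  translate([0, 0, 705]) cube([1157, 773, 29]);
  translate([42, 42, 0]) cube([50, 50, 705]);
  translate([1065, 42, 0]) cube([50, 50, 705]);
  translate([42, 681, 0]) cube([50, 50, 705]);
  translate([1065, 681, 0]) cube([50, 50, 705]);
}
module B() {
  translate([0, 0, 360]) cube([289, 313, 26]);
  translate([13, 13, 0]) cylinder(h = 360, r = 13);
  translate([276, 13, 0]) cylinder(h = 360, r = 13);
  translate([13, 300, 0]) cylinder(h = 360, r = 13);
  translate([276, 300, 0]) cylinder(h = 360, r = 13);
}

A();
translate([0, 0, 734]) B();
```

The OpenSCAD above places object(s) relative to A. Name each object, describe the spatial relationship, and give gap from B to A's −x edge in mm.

The stool's min-x is at 0; the table's min-x is 0; gap = 0 mm.

A is a table. B is a stool. The stool is on top of the table. The gap from the stool to the table's −x edge is 0 mm.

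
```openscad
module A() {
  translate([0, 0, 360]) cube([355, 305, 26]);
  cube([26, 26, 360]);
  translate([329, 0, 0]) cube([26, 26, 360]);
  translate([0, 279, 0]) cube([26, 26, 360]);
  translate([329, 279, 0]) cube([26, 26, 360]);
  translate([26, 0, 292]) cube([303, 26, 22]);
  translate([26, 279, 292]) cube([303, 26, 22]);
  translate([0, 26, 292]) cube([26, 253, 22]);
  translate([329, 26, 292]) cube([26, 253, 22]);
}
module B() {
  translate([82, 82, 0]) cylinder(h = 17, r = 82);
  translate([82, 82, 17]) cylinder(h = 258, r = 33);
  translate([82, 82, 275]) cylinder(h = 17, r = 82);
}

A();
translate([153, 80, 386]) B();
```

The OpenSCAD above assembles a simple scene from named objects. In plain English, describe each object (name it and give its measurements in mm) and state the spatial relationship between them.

A is a four-legged stool. The seat is a 355×305×26 mm slab whose top surface is at z = 386 mm; four square legs, each 26×26 mm in cross-section, run from the floor (z = 0) to the underside of the seat, each flush with a corner of the seat. Four stretchers, 26 mm wide and 22 mm tall, connect adjacent legs with their undersides at z = 292 mm, each running between the inner faces of the legs it joins and aligned with the legs' outer faces on the other axis.

B is a spool: two coaxial disc flanges of radius 82 mm and thickness 17 mm, joined by a core cylinder of radius 33 mm and height 258 mm. The lower flange rests on z = 0 and the three cylinders share a vertical axis.

The spool is on top of the stool.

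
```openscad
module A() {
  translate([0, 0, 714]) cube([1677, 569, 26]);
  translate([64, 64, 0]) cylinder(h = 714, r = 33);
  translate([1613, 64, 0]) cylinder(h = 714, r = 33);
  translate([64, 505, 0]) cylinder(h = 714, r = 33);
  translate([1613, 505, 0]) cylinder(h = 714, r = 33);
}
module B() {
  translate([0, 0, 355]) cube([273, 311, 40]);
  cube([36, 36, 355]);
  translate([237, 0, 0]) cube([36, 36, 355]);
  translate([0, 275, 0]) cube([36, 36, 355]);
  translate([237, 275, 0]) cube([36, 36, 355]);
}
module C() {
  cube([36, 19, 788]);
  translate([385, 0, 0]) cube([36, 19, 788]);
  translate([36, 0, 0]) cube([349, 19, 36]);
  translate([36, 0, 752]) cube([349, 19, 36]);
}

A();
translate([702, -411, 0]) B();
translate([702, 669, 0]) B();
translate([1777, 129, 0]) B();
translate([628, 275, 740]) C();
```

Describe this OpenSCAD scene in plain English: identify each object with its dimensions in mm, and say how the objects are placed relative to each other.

A is a rectangular dining table. The top is 1677×569×26 mm with its upper surface at z = 740 mm. It stands on four round legs of 66 mm diameter, each leg's bounding box inset 31 mm from the nearest pair of top edges, running from the floor to the underside of the top.

B is a simple wooden stool: a rectangular seat 273 mm (x) by 311 mm (y), 40 mm thick, top face at z = 395 mm, on four square legs, each 36×36 mm in cross-section. The legs rest on z = 0, each flush with a corner of the seat.

C is a rectangular picture frame lying in the x–z plane (depth along y). The opening is 349 mm wide (x) by 716 mm tall (z), surrounded by a border 36 mm wide on all four sides. The frame is 19 mm deep and is made of two full-height vertical stiles with two horizontal rails fitted between them.

Three stools sit around the table at the −y, +y, +x sides. The picture frame is on top of the table, centred.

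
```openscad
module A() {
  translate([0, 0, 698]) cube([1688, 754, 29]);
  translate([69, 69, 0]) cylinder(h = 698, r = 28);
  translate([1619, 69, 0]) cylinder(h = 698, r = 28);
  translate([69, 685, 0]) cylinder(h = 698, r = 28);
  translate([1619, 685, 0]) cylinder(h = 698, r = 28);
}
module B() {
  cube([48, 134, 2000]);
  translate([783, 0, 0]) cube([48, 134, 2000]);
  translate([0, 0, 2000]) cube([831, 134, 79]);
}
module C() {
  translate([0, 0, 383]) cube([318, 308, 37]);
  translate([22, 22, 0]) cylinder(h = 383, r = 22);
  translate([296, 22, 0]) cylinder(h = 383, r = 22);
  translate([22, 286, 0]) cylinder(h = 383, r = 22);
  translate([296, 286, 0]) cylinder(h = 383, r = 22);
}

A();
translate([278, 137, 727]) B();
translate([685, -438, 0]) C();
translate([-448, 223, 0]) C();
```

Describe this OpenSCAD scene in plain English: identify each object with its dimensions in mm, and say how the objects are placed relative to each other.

A is a rectangular dining table. The top is 1688×754×29 mm with its upper surface at z = 727 mm. It stands on four round legs of 56 mm diameter, each leg's bounding box inset 41 mm from the nearest pair of top edges, running from the floor to the underside of the top.

B is a rectangular door frame: two vertical jambs of 48×134 mm section, 2000 mm tall, with a clear opening 735 mm wide between their inner faces. A header 79 mm tall and 134 mm deep lies on top of the jambs and spans the full outside width.

C is a four-legged stool. The seat is a 318×308×37 mm slab whose top surface is at z = 420 mm; four round legs, each 44 mm in diameter, run from the floor (z = 0) to the underside of the seat, each leg's axis is inset half a diameter from the nearest pair of seat edges (so the leg's bounding box is flush with the corner).

The door frame is on top of the table. Two stools sit around the table at the −y, −x sides.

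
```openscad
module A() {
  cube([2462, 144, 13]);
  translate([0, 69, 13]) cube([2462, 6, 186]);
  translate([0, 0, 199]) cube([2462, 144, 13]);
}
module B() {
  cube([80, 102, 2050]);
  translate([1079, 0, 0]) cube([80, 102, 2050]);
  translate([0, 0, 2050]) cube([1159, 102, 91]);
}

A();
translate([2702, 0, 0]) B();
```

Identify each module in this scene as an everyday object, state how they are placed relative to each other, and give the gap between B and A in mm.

A is an I-beam. B is a door frame. The door frame is on the floor beside the I-beam on its +x side. The gap between the door frame and the I-beam is 240 mm.

The door frame's nearest face is 240 mm from the I-beam's +x face.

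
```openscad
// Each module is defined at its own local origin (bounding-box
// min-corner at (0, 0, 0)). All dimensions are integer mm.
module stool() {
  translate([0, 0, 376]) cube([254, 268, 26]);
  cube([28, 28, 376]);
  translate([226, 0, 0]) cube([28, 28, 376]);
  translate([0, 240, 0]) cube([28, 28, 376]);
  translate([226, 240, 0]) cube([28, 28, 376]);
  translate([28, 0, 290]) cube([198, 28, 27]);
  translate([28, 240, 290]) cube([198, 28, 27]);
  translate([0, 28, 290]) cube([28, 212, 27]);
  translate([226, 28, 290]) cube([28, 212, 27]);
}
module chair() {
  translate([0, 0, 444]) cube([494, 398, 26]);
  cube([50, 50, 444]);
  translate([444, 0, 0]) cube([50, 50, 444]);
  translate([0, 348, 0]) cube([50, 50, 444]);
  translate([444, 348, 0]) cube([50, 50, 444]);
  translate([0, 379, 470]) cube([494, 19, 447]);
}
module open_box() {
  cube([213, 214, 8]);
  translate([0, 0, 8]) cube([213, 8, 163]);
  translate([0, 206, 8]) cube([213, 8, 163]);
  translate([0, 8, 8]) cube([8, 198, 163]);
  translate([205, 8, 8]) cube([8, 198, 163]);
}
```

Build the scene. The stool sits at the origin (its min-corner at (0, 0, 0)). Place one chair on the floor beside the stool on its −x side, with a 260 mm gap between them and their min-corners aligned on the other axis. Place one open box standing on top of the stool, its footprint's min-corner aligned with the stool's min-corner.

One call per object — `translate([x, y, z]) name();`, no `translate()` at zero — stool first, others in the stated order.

stool();
translate([-754, 0, 0]) chair();
translate([0, 0, 402]) open_box();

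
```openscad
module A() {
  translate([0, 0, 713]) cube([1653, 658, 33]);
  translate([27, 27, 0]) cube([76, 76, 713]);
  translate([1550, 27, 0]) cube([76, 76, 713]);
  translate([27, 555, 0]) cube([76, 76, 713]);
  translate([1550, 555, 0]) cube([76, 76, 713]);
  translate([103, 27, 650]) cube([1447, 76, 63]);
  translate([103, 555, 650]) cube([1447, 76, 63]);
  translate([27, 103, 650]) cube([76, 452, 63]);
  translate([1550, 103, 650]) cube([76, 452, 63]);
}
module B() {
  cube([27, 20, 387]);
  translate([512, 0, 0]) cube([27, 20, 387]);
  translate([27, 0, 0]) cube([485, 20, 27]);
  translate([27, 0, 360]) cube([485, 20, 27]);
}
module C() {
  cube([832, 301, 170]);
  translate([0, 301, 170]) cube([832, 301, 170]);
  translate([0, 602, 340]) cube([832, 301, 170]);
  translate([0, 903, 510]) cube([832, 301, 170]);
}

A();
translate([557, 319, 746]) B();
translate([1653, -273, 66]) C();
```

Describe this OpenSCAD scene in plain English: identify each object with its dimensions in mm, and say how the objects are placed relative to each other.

A is a table with a 1653×658 mm rectangular top, 33 mm thick, top surface at z = 746 mm, supported by four 76×76 mm square legs, each inset 27 mm from the nearest pair of top edges, running from the floor. Four apron rails, 76 mm thick and 63 mm tall, run between adjacent legs with their top edges flush with the underside of the top and their outer faces flush with the legs' outer faces.

B is a picture frame with a 485×333 mm rectangular opening (x by z) and a uniform 27 mm border on every side. Frame depth is 20 mm along y. It is built from two vertical stiles running the full outside height and two horizontal rails spanning the gap between the stiles.

C is a run of 4 identical solid stair steps. Each tread is 832×301 mm and each step block is 170 mm high. Step 1 rests on the floor; step k is offset from step 1 by (k−1)×301 mm in y and (k−1)×170 mm in z.

The picture frame is on top of the table, centred. The staircase is beside the table with their tops flush at z = 746.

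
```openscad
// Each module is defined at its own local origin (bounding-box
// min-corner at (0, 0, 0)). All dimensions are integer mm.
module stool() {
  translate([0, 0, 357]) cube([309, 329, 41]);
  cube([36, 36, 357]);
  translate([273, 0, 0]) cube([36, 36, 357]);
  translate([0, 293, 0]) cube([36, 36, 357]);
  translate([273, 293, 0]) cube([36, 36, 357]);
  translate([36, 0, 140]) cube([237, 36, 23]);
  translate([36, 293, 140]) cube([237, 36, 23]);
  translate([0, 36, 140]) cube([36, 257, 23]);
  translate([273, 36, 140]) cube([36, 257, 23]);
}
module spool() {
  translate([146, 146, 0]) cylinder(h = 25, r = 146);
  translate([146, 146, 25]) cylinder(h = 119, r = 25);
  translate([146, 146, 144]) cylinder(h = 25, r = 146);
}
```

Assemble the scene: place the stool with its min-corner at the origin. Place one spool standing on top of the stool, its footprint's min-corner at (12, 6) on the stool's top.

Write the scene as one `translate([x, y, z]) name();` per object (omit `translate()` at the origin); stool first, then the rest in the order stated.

stool();
translate([12, 6, 398]) spool();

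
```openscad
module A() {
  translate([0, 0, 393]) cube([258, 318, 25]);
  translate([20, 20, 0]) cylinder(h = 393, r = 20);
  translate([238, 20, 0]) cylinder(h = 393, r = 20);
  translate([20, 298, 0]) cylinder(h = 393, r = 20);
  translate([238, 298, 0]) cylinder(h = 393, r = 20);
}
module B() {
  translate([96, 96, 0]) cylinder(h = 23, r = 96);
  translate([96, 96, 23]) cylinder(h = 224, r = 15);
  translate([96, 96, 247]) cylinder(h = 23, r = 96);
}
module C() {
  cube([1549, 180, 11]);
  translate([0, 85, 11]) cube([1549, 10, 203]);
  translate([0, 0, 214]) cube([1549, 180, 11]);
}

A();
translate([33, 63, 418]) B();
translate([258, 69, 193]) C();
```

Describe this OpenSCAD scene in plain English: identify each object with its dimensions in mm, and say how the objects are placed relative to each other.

A is a four-legged stool. The seat is 258×318 mm, 25 mm thick, top at z = 418 mm. It stands on four round legs, each 40 mm in diameter, from z = 0 to the seat underside, each leg's axis is inset half a diameter from the nearest pair of seat edges (so the leg's bounding box is flush with the corner).

B is a spool: two coaxial disc flanges of radius 96 mm and thickness 23 mm, joined by a core cylinder of radius 15 mm and height 224 mm. The lower flange rests on z = 0 and the three cylinders share a vertical axis.

C is an I-beam lying along x, 1549 mm long. Overall section height 225 mm. Two flanges 180 mm wide (y) and 11 mm thick, one on the floor and one at the top; a web 10 mm thick runs between them, centred on the flange width.

The spool is on top of the stool, centred. The I-beam is beside the stool with their tops flush at z = 418.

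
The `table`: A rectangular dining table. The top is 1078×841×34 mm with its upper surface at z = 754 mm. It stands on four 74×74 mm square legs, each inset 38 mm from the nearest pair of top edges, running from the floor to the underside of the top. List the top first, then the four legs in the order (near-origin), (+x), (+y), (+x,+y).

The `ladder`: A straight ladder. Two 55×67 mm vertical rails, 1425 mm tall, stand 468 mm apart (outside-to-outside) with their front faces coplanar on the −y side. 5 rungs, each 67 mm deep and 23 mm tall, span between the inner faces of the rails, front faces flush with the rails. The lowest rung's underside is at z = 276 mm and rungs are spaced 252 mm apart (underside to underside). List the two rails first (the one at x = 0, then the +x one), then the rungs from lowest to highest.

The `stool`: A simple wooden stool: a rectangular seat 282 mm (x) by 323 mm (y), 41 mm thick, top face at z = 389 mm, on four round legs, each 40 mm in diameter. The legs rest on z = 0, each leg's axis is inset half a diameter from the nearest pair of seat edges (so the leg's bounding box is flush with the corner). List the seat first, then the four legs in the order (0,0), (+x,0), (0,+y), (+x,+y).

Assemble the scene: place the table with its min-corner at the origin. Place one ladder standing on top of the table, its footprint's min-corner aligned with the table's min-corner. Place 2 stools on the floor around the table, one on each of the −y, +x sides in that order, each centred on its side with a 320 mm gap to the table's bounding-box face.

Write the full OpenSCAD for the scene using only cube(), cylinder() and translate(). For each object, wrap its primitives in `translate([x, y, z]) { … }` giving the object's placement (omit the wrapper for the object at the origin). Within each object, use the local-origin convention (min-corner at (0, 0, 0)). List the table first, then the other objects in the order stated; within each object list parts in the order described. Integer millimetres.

translate([0, 0, 720]) cube([1078, 841, 34]);
translate([38, 38, 0]) cube([74, 74, 720]);
translate([966, 38, 0]) cube([74, 74, 720]);
translate([38, 729, 0]) cube([74, 74, 720]);
translate([966, 729, 0]) cube([74, 74, 720]);
translate([0, 0, 754]) {
  cube([55, 67, 1425]);
  translate([413, 0, 0]) cube([55, 67, 1425]);
  translate([55, 0, 276]) cube([358, 67, 23]);
  translate([55, 0, 528]) cube([358, 67, 23]);
  translate([55, 0, 780]) cube([358, 67, 23]);
  translate([55, 0, 1032]) cube([358, 67, 23]);
  translate([55, 0, 1284]) cube([358, 67, 23]);
}
translate([398, -643, 0]) {
  translate([0, 0, 348]) cube([282, 323, 41]);
  translate([20, 20, 0]) cylinder(h = 348, r = 20);
  translate([262, 20, 0]) cylinder(h = 348, r = 20);
  translate([20, 303, 0]) cylinder(h = 348, r = 20);
  translate([262, 303, 0]) cylinder(h = 348, r = 20);
}
translate([1398, 259, 0]) {
  translate([0, 0, 348]) cube([282, 323, 41]);
  translate([20, 20, 0]) cylinder(h = 348, r = 20);
  translate([262, 20, 0]) cylinder(h = 348, r = 20);
  translate([20, 303, 0]) cylinder(h = 348, r = 20);
  translate([262, 303, 0]) cylinder(h = 348, r = 20);
}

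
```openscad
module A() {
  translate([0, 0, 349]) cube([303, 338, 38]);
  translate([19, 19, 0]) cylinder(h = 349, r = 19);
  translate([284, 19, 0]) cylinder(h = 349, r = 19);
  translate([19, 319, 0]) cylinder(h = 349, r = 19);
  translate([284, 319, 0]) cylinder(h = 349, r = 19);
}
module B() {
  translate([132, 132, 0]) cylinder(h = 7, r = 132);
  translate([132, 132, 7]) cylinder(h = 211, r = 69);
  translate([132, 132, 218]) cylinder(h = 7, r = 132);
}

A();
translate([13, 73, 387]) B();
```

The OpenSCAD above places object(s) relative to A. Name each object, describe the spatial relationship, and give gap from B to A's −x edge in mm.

A is a stool. B is a spool. The spool is on top of the stool. The gap from the spool to the stool's −x edge is 13 mm.

The spool's min-x is at 13; the stool's min-x is 0; gap = 13 mm.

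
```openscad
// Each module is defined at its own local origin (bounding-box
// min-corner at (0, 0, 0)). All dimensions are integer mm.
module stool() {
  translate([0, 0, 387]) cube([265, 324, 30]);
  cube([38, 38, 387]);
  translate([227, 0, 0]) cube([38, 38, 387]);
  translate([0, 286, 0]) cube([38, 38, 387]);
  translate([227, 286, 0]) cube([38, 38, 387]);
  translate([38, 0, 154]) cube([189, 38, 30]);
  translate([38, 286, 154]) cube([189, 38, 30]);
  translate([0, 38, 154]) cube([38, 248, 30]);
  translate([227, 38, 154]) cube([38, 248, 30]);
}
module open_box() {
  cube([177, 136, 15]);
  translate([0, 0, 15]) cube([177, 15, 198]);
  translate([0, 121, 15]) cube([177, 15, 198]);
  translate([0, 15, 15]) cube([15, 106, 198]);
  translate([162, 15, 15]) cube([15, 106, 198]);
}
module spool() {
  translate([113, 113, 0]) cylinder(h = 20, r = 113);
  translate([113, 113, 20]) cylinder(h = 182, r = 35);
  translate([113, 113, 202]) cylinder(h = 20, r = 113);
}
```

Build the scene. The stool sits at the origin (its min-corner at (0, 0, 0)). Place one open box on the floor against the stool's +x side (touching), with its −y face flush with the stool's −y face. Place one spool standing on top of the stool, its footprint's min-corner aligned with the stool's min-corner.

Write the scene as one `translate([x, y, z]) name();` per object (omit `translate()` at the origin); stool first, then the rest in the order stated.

stool();
translate([265, 0, 0]) open_box();
translate([0, 0, 417]) spool();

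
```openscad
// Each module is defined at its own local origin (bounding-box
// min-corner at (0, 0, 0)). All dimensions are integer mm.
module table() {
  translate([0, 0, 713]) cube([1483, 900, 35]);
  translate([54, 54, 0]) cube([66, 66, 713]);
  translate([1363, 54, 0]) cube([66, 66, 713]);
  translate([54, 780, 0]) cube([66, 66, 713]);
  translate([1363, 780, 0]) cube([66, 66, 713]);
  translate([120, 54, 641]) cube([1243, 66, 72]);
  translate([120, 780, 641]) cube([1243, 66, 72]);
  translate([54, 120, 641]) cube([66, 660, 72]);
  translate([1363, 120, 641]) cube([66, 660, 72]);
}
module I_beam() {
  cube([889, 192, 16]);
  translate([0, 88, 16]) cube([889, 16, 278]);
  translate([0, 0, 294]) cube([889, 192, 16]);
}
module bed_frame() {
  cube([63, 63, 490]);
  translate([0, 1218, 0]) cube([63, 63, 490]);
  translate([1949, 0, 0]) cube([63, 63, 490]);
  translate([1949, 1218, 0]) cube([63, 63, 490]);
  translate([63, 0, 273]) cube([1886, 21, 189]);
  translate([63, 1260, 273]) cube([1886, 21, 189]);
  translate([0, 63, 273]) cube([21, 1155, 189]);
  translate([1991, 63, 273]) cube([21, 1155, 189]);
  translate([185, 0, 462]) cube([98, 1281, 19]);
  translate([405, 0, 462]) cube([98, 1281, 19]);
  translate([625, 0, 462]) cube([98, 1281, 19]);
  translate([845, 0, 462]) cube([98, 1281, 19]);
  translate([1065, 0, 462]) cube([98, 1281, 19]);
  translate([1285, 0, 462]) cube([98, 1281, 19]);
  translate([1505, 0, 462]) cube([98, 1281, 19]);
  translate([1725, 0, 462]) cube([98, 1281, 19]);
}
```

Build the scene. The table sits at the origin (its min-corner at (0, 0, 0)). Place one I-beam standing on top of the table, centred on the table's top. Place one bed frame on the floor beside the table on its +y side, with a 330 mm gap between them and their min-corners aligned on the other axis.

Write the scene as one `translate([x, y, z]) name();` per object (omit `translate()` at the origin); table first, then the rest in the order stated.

table();
translate([297, 354, 748]) I_beam();
translate([0, 1230, 0]) bed_frame();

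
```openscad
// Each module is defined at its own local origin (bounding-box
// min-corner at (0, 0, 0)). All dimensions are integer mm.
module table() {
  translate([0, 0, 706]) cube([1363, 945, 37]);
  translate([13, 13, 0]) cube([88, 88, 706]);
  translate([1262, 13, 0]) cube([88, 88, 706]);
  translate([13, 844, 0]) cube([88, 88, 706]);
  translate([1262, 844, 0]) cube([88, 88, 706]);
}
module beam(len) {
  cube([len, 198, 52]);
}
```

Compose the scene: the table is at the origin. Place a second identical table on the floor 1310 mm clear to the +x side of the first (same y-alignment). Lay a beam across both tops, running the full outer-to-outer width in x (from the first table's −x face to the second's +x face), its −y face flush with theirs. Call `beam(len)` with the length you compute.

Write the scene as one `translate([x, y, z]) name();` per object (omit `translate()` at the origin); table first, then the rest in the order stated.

table();
translate([2673, 0, 0]) table();
translate([0, 0, 743]) beam(4036);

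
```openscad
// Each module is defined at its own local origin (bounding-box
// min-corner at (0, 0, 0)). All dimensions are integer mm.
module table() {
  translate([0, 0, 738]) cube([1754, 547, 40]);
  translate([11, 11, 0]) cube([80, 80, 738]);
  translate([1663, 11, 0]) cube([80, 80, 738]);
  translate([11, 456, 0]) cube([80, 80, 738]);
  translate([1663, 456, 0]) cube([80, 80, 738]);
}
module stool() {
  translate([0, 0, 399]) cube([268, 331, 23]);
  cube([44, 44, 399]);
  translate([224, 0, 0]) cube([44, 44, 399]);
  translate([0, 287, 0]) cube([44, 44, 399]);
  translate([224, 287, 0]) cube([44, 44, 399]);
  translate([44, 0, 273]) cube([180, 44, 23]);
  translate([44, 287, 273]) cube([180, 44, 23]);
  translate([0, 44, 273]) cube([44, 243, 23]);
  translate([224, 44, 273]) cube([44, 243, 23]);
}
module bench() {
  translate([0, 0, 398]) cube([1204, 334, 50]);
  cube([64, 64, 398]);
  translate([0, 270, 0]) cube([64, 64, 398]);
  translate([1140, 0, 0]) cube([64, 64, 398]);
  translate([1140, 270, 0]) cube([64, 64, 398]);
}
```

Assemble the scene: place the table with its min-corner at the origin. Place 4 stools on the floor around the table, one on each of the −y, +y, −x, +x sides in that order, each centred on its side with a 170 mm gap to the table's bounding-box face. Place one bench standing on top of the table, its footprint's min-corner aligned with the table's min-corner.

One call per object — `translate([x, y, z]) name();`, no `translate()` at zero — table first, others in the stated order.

table();
translate([743, -501, 0]) stool();
translate([743, 717, 0]) stool();
translate([-438, 108, 0]) stool();
translate([1924, 108, 0]) stool();
translate([0, 0, 778]) bench();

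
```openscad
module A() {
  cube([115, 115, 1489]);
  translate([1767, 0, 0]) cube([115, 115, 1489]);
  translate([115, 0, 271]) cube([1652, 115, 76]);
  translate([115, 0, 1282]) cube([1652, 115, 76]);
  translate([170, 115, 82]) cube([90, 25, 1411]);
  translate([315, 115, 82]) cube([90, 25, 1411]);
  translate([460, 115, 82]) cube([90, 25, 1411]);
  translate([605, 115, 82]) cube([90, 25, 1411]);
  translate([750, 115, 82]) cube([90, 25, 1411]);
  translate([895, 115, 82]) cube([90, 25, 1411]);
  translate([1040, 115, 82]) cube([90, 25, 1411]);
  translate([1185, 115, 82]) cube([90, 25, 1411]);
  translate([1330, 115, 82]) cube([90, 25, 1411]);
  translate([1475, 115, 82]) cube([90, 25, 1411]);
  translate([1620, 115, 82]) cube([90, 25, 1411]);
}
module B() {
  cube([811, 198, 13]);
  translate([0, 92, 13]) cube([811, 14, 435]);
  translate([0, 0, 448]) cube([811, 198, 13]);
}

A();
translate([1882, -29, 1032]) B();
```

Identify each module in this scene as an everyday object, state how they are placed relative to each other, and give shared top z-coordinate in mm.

A is a fence section. B is an I-beam. The I-beam is beside the fence section with their tops flush at z = 1493. The shared top z-coordinate is 1493 mm.

Both tops at z = 1493 mm.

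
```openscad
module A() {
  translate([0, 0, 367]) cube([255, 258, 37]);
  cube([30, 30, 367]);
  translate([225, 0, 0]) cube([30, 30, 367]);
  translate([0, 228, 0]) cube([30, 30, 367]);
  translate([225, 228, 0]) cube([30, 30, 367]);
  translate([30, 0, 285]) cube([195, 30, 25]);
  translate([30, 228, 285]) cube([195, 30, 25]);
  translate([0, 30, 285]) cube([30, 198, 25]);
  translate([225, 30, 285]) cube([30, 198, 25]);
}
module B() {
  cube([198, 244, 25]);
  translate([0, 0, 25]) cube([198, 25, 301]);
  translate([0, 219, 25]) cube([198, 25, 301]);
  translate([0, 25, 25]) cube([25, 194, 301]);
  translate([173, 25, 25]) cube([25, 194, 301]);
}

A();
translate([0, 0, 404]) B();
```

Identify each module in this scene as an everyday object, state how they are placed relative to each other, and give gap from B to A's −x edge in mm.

The open box's min-x is at 0; the stool's min-x is 0; gap = 0 mm.

A is a stool. B is an open box. The open box is on top of the stool. The gap from the open box to the stool's −x edge is 0 mm.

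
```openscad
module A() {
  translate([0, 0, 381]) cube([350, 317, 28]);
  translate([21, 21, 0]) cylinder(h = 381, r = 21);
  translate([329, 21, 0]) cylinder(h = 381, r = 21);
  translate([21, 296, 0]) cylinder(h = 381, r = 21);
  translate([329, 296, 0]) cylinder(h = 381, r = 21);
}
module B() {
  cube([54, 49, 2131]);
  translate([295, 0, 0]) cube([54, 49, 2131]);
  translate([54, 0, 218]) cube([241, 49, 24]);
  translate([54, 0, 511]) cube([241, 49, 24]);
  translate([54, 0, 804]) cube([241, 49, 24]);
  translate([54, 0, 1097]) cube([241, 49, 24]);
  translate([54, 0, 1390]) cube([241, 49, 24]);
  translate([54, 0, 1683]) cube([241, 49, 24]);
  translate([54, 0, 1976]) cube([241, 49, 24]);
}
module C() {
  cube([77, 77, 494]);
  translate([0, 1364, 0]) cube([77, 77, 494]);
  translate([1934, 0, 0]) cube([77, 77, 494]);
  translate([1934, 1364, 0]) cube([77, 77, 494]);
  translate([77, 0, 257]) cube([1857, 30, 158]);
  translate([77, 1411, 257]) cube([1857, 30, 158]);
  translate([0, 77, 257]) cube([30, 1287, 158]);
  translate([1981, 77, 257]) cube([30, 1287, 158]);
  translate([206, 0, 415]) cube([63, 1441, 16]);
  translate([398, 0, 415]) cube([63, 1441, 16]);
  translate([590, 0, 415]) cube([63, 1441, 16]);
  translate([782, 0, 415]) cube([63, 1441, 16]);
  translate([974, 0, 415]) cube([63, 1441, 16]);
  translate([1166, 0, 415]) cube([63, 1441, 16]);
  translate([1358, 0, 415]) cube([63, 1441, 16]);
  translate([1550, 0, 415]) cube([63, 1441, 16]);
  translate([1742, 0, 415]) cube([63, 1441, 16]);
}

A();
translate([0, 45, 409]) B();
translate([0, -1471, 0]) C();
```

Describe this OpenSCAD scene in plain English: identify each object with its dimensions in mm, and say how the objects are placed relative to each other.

A is a four-legged stool. The seat is a 350×317×28 mm slab whose top surface is at z = 409 mm; four round legs, each 42 mm in diameter, run from the floor (z = 0) to the underside of the seat, each leg's axis is inset half a diameter from the nearest pair of seat edges (so the leg's bounding box is flush with the corner).

B is a wooden ladder with two side rails of 54×49 mm section and 2131 mm height, set 349 mm apart overall. Between them run 7 rectangular rungs (49 mm deep, 24 mm thick), front faces flush with the rails' −y face. The bottom of the first rung is 218 mm above the floor and each subsequent rung is 293 mm higher than the one below.

C is a bed frame 2011 mm long (x) by 1441 mm wide (y). Four 77×77 mm corner posts, 494 mm tall, at the corners of the footprint. Four rails of 30 mm thickness and 158 mm height run between adjacent posts with their undersides at z = 257 mm, their outer faces flush with the outside of the frame (the two x-running rails run between the posts' inner faces; the two y-running rails run between the posts' inner faces). 9 slats, each 63 mm wide (x) and 16 mm thick, lie across the top of the two x-running rails, running the full 1441 mm width of the frame in y; the slats are evenly spaced along x between the inner faces of the end posts with equal gaps (rounded down to the nearest mm) at the −x end and between each pair — any rounding remainder accumulates at the +x end.

The ladder is on top of the stool. The bed frame is on the floor beside the stool on its −y side.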